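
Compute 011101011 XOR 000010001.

XOR: 1 when bits differ
  011101011
^ 000010001
-----------
  011111010
Decimal: 235 ^ 17 = 250



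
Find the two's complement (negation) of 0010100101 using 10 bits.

Original: 0010100101
Step 1 - Invert all bits: 1101011010
Step 2 - Add 1: 1101011011
Verification: 0010100101 + 1101011011 = 10000000000; discarding the end carry (carry out of the top bit) leaves the 10-bit value 0000000000, as required for x + (-x)



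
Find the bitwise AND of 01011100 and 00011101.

AND: 1 only when both bits are 1
  01011100
& 00011101
----------
  00011100
Decimal: 92 & 29 = 28



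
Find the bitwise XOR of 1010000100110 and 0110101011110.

XOR: 1 when bits differ
  1010000100110
^ 0110101011110
---------------
  1100101111000
Decimal: 5158 ^ 3422 = 6520



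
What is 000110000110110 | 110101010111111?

OR: 1 when either bit is 1
  000110000110110
| 110101010111111
-----------------
  110111010111111
Decimal: 3126 | 27327 = 28351



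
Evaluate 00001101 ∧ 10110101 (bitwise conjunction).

AND: 1 only when both bits are 1
  00001101
& 10110101
----------
  00000101
Decimal: 13 & 181 = 5



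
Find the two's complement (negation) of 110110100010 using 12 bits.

Original (sign bit 1, negative): 110110100010
Step 1 - Invert all bits: 001001011101
Step 2 - Add 1: 001001011110
Verification: 110110100010 + 001001011110 = 1000000000000; discarding the end carry (carry out of the top bit) leaves the 12-bit value 000000000000, as required for x + (-x)



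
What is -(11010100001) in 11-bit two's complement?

Original (sign bit 1, negative): 11010100001
Step 1 - Invert all bits: 00101011110
Step 2 - Add 1: 00101011111
Verification: 11010100001 + 00101011111 = 100000000000; discarding the end carry (carry out of the top bit) leaves the 11-bit value 00000000000, as required for x + (-x)



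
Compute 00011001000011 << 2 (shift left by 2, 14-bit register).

Original: 00011001000011 (decimal 1603)
Shift left by 2 positions
Append 2 zeros on the right
Result: 01100100001100 (decimal 6412)
Equivalent: 1603 << 2 = 1603 × 2^2 = 6412



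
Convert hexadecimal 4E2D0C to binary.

Convert each hex digit to 4 bits:
  4 = 0100
  E = 1110
  2 = 0010
  D = 1101
  0 = 0000
  C = 1100
Concatenate: 010011100010110100001100



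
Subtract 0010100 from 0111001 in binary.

Method 1 - Direct subtraction (column by column from the right: bit − bit − borrow-in; if negative, add 2 and borrow 1 from the next column):
borrow: 0001000
        0111001
-       0010100
---------------
        0100101

Method 2 - Add two's complement:
Two's complement of 0010100: invert → 1101011, add 1 → 1101100
  0111001
+ 1101100
---------
 10100101  (end carry out of the top bit = 1)
Discarding the end carry: 0100101
Decimal check:
  0111001 = 32 + 16 + 8 + 1 = 57
  0010100 = 16 + 4 = 20
  57 - 20 = 37, and 0100101 = 32 + 4 + 1 = 37 ✓



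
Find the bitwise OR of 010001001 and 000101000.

OR: 1 when either bit is 1
  010001001
| 000101000
-----------
  010101001
Decimal: 137 | 40 = 169



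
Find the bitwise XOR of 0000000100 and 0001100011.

XOR: 1 when bits differ
  0000000100
^ 0001100011
------------
  0001100111
Decimal: 4 ^ 99 = 103



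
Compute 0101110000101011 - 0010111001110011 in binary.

Method 1 - Direct subtraction (column by column from the right: bit − bit − borrow-in; if negative, add 2 and borrow 1 from the next column):
borrow: 0101111111100000
        0101110000101011
-       0010111001110011
------------------------
        0010110110111000

Method 2 - Add two's complement:
Two's complement of 0010111001110011: invert → 1101000110001100, add 1 → 1101000110001101
  0101110000101011
+ 1101000110001101
------------------
 10010110110111000  (end carry out of the top bit = 1)
Discarding the end carry: 0010110110111000
Decimal check:
  0101110000101011 = 16384 + 4096 + 2048 + 1024 + 32 + 8 + 2 + 1 = 23595
  0010111001110011 = 8192 + 2048 + 1024 + 512 + 64 + 32 + 16 + 2 + 1 = 11891
  23595 - 11891 = 11704, and 0010110110111000 = 8192 + 2048 + 1024 + 256 + 128 + 32 + 16 + 8 = 11704 ✓



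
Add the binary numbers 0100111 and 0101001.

Add column by column from the right: bit + bit + carry-in; write the sum mod 2, carry 1 when the sum is 2 or 3.
carry:  1011110
        0100111
+       0101001
---------------
       01010000
(the carry out of the leftmost column, 0, becomes the leading bit)
Decimal check:
  0100111 = 32 + 4 + 2 + 1 = 39
  0101001 = 32 + 8 + 1 = 41
  39 + 41 = 80, and 01010000 = 64 + 16 = 80 ✓



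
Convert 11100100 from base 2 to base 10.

Sum of powers of 2 for each 1-bit:
2^2 + 2^5 + 2^6 + 2^7
= 4 + 32 + 64 + 128
= 228



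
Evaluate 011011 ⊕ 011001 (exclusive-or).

XOR: 1 when bits differ
  011011
^ 011001
--------
  000010
Decimal: 27 ^ 25 = 2



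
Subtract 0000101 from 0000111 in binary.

Method 1 - Direct subtraction (column by column from the right: bit − bit − borrow-in; if negative, add 2 and borrow 1 from the next column):
borrow: 0000000
        0000111
-       0000101
---------------
        0000010

Method 2 - Add two's complement:
Two's complement of 0000101: invert → 1111010, add 1 → 1111011
  0000111
+ 1111011
---------
 10000010  (end carry out of the top bit = 1)
Discarding the end carry: 0000010
Decimal check:
  0000111 = 4 + 2 + 1 = 7
  0000101 = 4 + 1 = 5
  7 - 5 = 2, and 0000010 = 2 ✓



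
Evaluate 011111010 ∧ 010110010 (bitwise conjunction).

AND: 1 only when both bits are 1
  011111010
& 010110010
-----------
  010110010
Decimal: 250 & 178 = 178



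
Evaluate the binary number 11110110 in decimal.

Sum of powers of 2 for each 1-bit:
2^1 + 2^2 + 2^4 + 2^5 + 2^6 + 2^7
= 2 + 4 + 16 + 32 + 64 + 128
= 246



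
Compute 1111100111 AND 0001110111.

AND: 1 only when both bits are 1
  1111100111
& 0001110111
------------
  0001100111
Decimal: 999 & 119 = 103



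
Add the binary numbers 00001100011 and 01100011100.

Add column by column from the right: bit + bit + carry-in; write the sum mod 2, carry 1 when the sum is 2 or 3.
carry:  00000000000
        00001100011
+       01100011100
-------------------
       001101111111
(the carry out of the leftmost column, 0, becomes the leading bit)
Decimal check:
  00001100011 = 64 + 32 + 2 + 1 = 99
  01100011100 = 512 + 256 + 16 + 8 + 4 = 796
  99 + 796 = 895, and 001101111111 = 512 + 256 + 64 + 32 + 16 + 8 + 4 + 2 + 1 = 895 ✓



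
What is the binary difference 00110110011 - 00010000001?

Method 1 - Direct subtraction (column by column from the right: bit − bit − borrow-in; if negative, add 2 and borrow 1 from the next column):
borrow: 00000000000
        00110110011
-       00010000001
-------------------
        00100110010

Method 2 - Add two's complement:
Two's complement of 00010000001: invert → 11101111110, add 1 → 11101111111
  00110110011
+ 11101111111
-------------
 100100110010  (end carry out of the top bit = 1)
Discarding the end carry: 00100110010
Decimal check:
  00110110011 = 256 + 128 + 32 + 16 + 2 + 1 = 435
  00010000001 = 128 + 1 = 129
  435 - 129 = 306, and 00100110010 = 256 + 32 + 16 + 2 = 306 ✓



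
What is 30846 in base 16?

Using repeated division by 16 (digits 10–15 are A–F):
30846 ÷ 16 = 1927 remainder 14 (E)
1927 ÷ 16 = 120 remainder 7
120 ÷ 16 = 7 remainder 8
7 ÷ 16 = 0 remainder 7
Reading remainders bottom to top: 787E



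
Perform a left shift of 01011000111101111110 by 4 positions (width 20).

Original: 01011000111101111110 (decimal 364414)
Shift left by 4 positions
Append 4 zeros on the right and drop the 4 high bits that overflow the 20-bit width
Result: 10001111011111100000 (decimal 587744)
Equivalent: 364414 << 4 = 364414 × 2^4 = 5830624, truncated to 20 bits = 587744



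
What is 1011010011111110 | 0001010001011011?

OR: 1 when either bit is 1
  1011010011111110
| 0001010001011011
------------------
  1011010011111111
Decimal: 46334 | 5211 = 46335



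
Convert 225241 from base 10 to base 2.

Using repeated division by 2:
225241 ÷ 2 = 112620 remainder 1
112620 ÷ 2 = 56310 remainder 0
56310 ÷ 2 = 28155 remainder 0
28155 ÷ 2 = 14077 remainder 1
14077 ÷ 2 = 7038 remainder 1
7038 ÷ 2 = 3519 remainder 0
3519 ÷ 2 = 1759 remainder 1
1759 ÷ 2 = 879 remainder 1
879 ÷ 2 = 439 remainder 1
439 ÷ 2 = 219 remainder 1
219 ÷ 2 = 109 remainder 1
109 ÷ 2 = 54 remainder 1
54 ÷ 2 = 27 remainder 0
27 ÷ 2 = 13 remainder 1
13 ÷ 2 = 6 remainder 1
6 ÷ 2 = 3 remainder 0
3 ÷ 2 = 1 remainder 1
1 ÷ 2 = 0 remainder 1
Reading remainders bottom to top: 110110111111011001



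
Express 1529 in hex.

Using repeated division by 16 (digits 10–15 are A–F):
1529 ÷ 16 = 95 remainder 9
95 ÷ 16 = 5 remainder 15 (F)
5 ÷ 16 = 0 remainder 5
Reading remainders bottom to top: 5F9



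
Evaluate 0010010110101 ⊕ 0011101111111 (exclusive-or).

XOR: 1 when bits differ
  0010010110101
^ 0011101111111
---------------
  0001111001010
Decimal: 1205 ^ 1919 = 970



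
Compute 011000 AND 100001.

AND: 1 only when both bits are 1
  011000
& 100001
--------
  000000
Decimal: 24 & 33 = 0



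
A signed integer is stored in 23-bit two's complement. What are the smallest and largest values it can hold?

For 23-bit two's complement:
Minimum: -2^22 = -4194304
Maximum: 2^22 - 1 = 4194303



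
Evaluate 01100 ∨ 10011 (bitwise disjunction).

OR: 1 when either bit is 1
  01100
| 10011
-------
  11111
Decimal: 12 | 19 = 31



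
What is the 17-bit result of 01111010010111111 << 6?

Original: 01111010010111111 (decimal 62655)
Shift left by 6 positions
Append 6 zeros on the right and drop the 6 high bits that overflow the 17-bit width
Result: 10010111111000000 (decimal 77760)
Equivalent: 62655 << 6 = 62655 × 2^6 = 4009920, truncated to 17 bits = 77760



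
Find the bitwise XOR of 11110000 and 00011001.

XOR: 1 when bits differ
  11110000
^ 00011001
----------
  11101001
Decimal: 240 ^ 25 = 233



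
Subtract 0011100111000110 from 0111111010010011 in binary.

Method 1 - Direct subtraction (column by column from the right: bit − bit − borrow-in; if negative, add 2 and borrow 1 from the next column):
borrow: 0000001110011000
        0111111010010011
-       0011100111000110
------------------------
        0100010011001101

Method 2 - Add two's complement:
Two's complement of 0011100111000110: invert → 1100011000111001, add 1 → 1100011000111010
  0111111010010011
+ 1100011000111010
------------------
 10100010011001101  (end carry out of the top bit = 1)
Discarding the end carry: 0100010011001101
Decimal check:
  0111111010010011 = 16384 + 8192 + 4096 + 2048 + 1024 + 512 + 128 + 16 + 2 + 1 = 32403
  0011100111000110 = 8192 + 4096 + 2048 + 256 + 128 + 64 + 4 + 2 = 14790
  32403 - 14790 = 17613, and 0100010011001101 = 16384 + 1024 + 128 + 64 + 8 + 4 + 1 = 17613 ✓



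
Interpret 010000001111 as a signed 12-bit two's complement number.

Binary: 010000001111
Sign bit: 0 (non-negative)
Read directly as an unsigned value:
010000001111 = 1024 + 8 + 4 + 2 + 1 = 1039
Value: 1039



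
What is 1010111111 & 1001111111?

AND: 1 only when both bits are 1
  1010111111
& 1001111111
------------
  1000111111
Decimal: 703 & 639 = 575



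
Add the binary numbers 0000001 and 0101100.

Add column by column from the right: bit + bit + carry-in; write the sum mod 2, carry 1 when the sum is 2 or 3.
carry:  0000000
        0000001
+       0101100
---------------
       00101101
(the carry out of the leftmost column, 0, becomes the leading bit)
Decimal check:
  0000001 = 1
  0101100 = 32 + 8 + 4 = 44
  1 + 44 = 45, and 00101101 = 32 + 8 + 4 + 1 = 45 ✓



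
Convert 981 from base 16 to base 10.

Expand by place value (powers of 16):
981 = 9 × 16^2 + 8 × 16^1 + 1 × 16^0
= 9 × 256 + 8 × 16 + 1 × 1
= 2304 + 128 + 1
= 2433



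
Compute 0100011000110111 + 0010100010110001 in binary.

Add column by column from the right: bit + bit + carry-in; write the sum mod 2, carry 1 when the sum is 2 or 3.
carry:  0000000001101110
        0100011000110111
+       0010100010110001
------------------------
       00110111011101000
(the carry out of the leftmost column, 0, becomes the leading bit)
Decimal check:
  0100011000110111 = 16384 + 1024 + 512 + 32 + 16 + 4 + 2 + 1 = 17975
  0010100010110001 = 8192 + 2048 + 128 + 32 + 16 + 1 = 10417
  17975 + 10417 = 28392, and 00110111011101000 = 16384 + 8192 + 2048 + 1024 + 512 + 128 + 64 + 32 + 8 = 28392 ✓



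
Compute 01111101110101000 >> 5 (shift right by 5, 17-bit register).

Original: 01111101110101000 (decimal 64424)
Shift right by 5 positions
Drop the 5 low bits; fill with zeros on the left
Result: 00000011111011101 (decimal 2013)
Equivalent: 64424 >> 5 = 64424 ÷ 2^5 = 2013



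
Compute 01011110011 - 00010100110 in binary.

Method 1 - Direct subtraction (column by column from the right: bit − bit − borrow-in; if negative, add 2 and borrow 1 from the next column):
borrow: 00000011000
        01011110011
-       00010100110
-------------------
        01001001101

Method 2 - Add two's complement:
Two's complement of 00010100110: invert → 11101011001, add 1 → 11101011010
  01011110011
+ 11101011010
-------------
 101001001101  (end carry out of the top bit = 1)
Discarding the end carry: 01001001101
Decimal check:
  01011110011 = 512 + 128 + 64 + 32 + 16 + 2 + 1 = 755
  00010100110 = 128 + 32 + 4 + 2 = 166
  755 - 166 = 589, and 01001001101 = 512 + 64 + 8 + 4 + 1 = 589 ✓



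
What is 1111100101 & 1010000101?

AND: 1 only when both bits are 1
  1111100101
& 1010000101
------------
  1010000101
Decimal: 997 & 645 = 645



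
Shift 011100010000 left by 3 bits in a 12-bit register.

Original: 011100010000 (decimal 1808)
Shift left by 3 positions
Append 3 zeros on the right and drop the 3 high bits that overflow the 12-bit width
Result: 100010000000 (decimal 2176)
Equivalent: 1808 << 3 = 1808 × 2^3 = 14464, truncated to 12 bits = 2176



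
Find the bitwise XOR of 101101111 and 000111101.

XOR: 1 when bits differ
  101101111
^ 000111101
-----------
  101010010
Decimal: 367 ^ 61 = 338



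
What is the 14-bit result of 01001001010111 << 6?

Original: 01001001010111 (decimal 4695)
Shift left by 6 positions
Append 6 zeros on the right and drop the 6 high bits that overflow the 14-bit width
Result: 01010111000000 (decimal 5568)
Equivalent: 4695 << 6 = 4695 × 2^6 = 300480, truncated to 14 bits = 5568



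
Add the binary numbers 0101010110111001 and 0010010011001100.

Add column by column from the right: bit + bit + carry-in; write the sum mod 2, carry 1 when the sum is 2 or 3.
carry:  0000101111110000
        0101010110111001
+       0010010011001100
------------------------
       00111101010000101
(the carry out of the leftmost column, 0, becomes the leading bit)
Decimal check:
  0101010110111001 = 16384 + 4096 + 1024 + 256 + 128 + 32 + 16 + 8 + 1 = 21945
  0010010011001100 = 8192 + 1024 + 128 + 64 + 8 + 4 = 9420
  21945 + 9420 = 31365, and 00111101010000101 = 16384 + 8192 + 4096 + 2048 + 512 + 128 + 4 + 1 = 31365 ✓



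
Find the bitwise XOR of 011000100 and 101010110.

XOR: 1 when bits differ
  011000100
^ 101010110
-----------
  110010010
Decimal: 196 ^ 342 = 402



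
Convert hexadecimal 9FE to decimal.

Expand by place value (powers of 16):
Digit values: F = 15, E = 14
9FE = 9 × 16^2 + 15 × 16^1 + 14 × 16^0
= 9 × 256 + 15 × 16 + 14 × 1
= 2304 + 240 + 14
= 2558



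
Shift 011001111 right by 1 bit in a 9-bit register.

Original: 011001111 (decimal 207)
Shift right by 1 position
Drop the 1 low bit; fill with zero on the left
Result: 001100111 (decimal 103)
Equivalent: 207 >> 1 = 207 ÷ 2^1 = 103



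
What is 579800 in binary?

Using repeated division by 2:
579800 ÷ 2 = 289900 remainder 0
289900 ÷ 2 = 144950 remainder 0
144950 ÷ 2 = 72475 remainder 0
72475 ÷ 2 = 36237 remainder 1
36237 ÷ 2 = 18118 remainder 1
18118 ÷ 2 = 9059 remainder 0
9059 ÷ 2 = 4529 remainder 1
4529 ÷ 2 = 2264 remainder 1
2264 ÷ 2 = 1132 remainder 0
1132 ÷ 2 = 566 remainder 0
566 ÷ 2 = 283 remainder 0
283 ÷ 2 = 141 remainder 1
141 ÷ 2 = 70 remainder 1
70 ÷ 2 = 35 remainder 0
35 ÷ 2 = 17 remainder 1
17 ÷ 2 = 8 remainder 1
8 ÷ 2 = 4 remainder 0
4 ÷ 2 = 2 remainder 0
2 ÷ 2 = 1 remainder 0
1 ÷ 2 = 0 remainder 1
Reading remainders bottom to top: 10001101100011011000



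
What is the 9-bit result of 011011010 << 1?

Original: 011011010 (decimal 218)
Shift left by 1 position
Append 1 zero on the right
Result: 110110100 (decimal 436)
Equivalent: 218 << 1 = 218 × 2^1 = 436



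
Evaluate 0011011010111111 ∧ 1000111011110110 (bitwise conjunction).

AND: 1 only when both bits are 1
  0011011010111111
& 1000111011110110
------------------
  0000011010110110
Decimal: 14015 & 36598 = 1718



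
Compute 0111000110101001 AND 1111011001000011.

AND: 1 only when both bits are 1
  0111000110101001
& 1111011001000011
------------------
  0111000000000001
Decimal: 29097 & 63043 = 28673



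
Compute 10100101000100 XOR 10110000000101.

XOR: 1 when bits differ
  10100101000100
^ 10110000000101
----------------
  00010101000001
Decimal: 10564 ^ 11269 = 1345



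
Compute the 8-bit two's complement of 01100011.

Original: 01100011
Step 1 - Invert all bits: 10011100
Step 2 - Add 1: 10011101
Verification: 01100011 + 10011101 = 100000000; discarding the end carry (carry out of the top bit) leaves the 8-bit value 00000000, as required for x + (-x)



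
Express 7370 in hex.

Using repeated division by 16 (digits 10–15 are A–F):
7370 ÷ 16 = 460 remainder 10 (A)
460 ÷ 16 = 28 remainder 12 (C)
28 ÷ 16 = 1 remainder 12 (C)
1 ÷ 16 = 0 remainder 1
Reading remainders bottom to top: 1CCA



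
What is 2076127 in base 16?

Using repeated division by 16 (digits 10–15 are A–F):
2076127 ÷ 16 = 129757 remainder 15 (F)
129757 ÷ 16 = 8109 remainder 13 (D)
8109 ÷ 16 = 506 remainder 13 (D)
506 ÷ 16 = 31 remainder 10 (A)
31 ÷ 16 = 1 remainder 15 (F)
1 ÷ 16 = 0 remainder 1
Reading remainders bottom to top: 1FADDF



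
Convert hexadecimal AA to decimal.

Expand by place value (powers of 16):
Digit values: A = 10
AA = 10 × 16^1 + 10 × 16^0
= 10 × 16 + 10 × 1
= 160 + 10
= 170



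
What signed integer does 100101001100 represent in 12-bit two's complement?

Binary: 100101001100
Sign bit: 1 (negative)
Invert: 011010110011
Add 1:  011010110100
Magnitude: 011010110100 = 1024 + 512 + 128 + 32 + 16 + 4 = 1716
Value: -1716



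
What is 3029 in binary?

Using repeated division by 2:
3029 ÷ 2 = 1514 remainder 1
1514 ÷ 2 = 757 remainder 0
757 ÷ 2 = 378 remainder 1
378 ÷ 2 = 189 remainder 0
189 ÷ 2 = 94 remainder 1
94 ÷ 2 = 47 remainder 0
47 ÷ 2 = 23 remainder 1
23 ÷ 2 = 11 remainder 1
11 ÷ 2 = 5 remainder 1
5 ÷ 2 = 2 remainder 1
2 ÷ 2 = 1 remainder 0
1 ÷ 2 = 0 remainder 1
Reading remainders bottom to top: 101111010101



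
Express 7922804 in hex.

Using repeated division by 16 (digits 10–15 are A–F):
7922804 ÷ 16 = 495175 remainder 4
495175 ÷ 16 = 30948 remainder 7
30948 ÷ 16 = 1934 remainder 4
1934 ÷ 16 = 120 remainder 14 (E)
120 ÷ 16 = 7 remainder 8
7 ÷ 16 = 0 remainder 7
Reading remainders bottom to top: 78E474



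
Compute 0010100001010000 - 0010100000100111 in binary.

Method 1 - Direct subtraction (column by column from the right: bit − bit − borrow-in; if negative, add 2 and borrow 1 from the next column):
borrow: 0000000001011110
        0010100001010000
-       0010100000100111
------------------------
        0000000000101001

Method 2 - Add two's complement:
Two's complement of 0010100000100111: invert → 1101011111011000, add 1 → 1101011111011001
  0010100001010000
+ 1101011111011001
------------------
 10000000000101001  (end carry out of the top bit = 1)
Discarding the end carry: 0000000000101001
Decimal check:
  0010100001010000 = 8192 + 2048 + 64 + 16 = 10320
  0010100000100111 = 8192 + 2048 + 32 + 4 + 2 + 1 = 10279
  10320 - 10279 = 41, and 0000000000101001 = 32 + 8 + 1 = 41 ✓



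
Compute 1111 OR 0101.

OR: 1 when either bit is 1
  1111
| 0101
------
  1111
Decimal: 15 | 5 = 15



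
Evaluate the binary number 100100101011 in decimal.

Sum of powers of 2 for each 1-bit:
2^0 + 2^1 + 2^3 + 2^5 + 2^8 + 2^11
= 1 + 2 + 8 + 32 + 256 + 2048
= 2347



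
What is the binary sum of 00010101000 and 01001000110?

Add column by column from the right: bit + bit + carry-in; write the sum mod 2, carry 1 when the sum is 2 or 3.
carry:  00000000000
        00010101000
+       01001000110
-------------------
       001011101110
(the carry out of the leftmost column, 0, becomes the leading bit)
Decimal check:
  00010101000 = 128 + 32 + 8 = 168
  01001000110 = 512 + 64 + 4 + 2 = 582
  168 + 582 = 750, and 001011101110 = 512 + 128 + 64 + 32 + 8 + 4 + 2 = 750 ✓



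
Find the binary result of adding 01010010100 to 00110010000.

Add column by column from the right: bit + bit + carry-in; write the sum mod 2, carry 1 when the sum is 2 or 3.
carry:  11100100000
        01010010100
+       00110010000
-------------------
       010000100100
(the carry out of the leftmost column, 0, becomes the leading bit)
Decimal check:
  01010010100 = 512 + 128 + 16 + 4 = 660
  00110010000 = 256 + 128 + 16 = 400
  660 + 400 = 1060, and 010000100100 = 1024 + 32 + 4 = 1060 ✓



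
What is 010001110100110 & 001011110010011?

AND: 1 only when both bits are 1
  010001110100110
& 001011110010011
-----------------
  000001110000010
Decimal: 9126 & 6035 = 898



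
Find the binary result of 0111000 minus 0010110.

Method 1 - Direct subtraction (column by column from the right: bit − bit − borrow-in; if negative, add 2 and borrow 1 from the next column):
borrow: 0001100
        0111000
-       0010110
---------------
        0100010

Method 2 - Add two's complement:
Two's complement of 0010110: invert → 1101001, add 1 → 1101010
  0111000
+ 1101010
---------
 10100010  (end carry out of the top bit = 1)
Discarding the end carry: 0100010
Decimal check:
  0111000 = 32 + 16 + 8 = 56
  0010110 = 16 + 4 + 2 = 22
  56 - 22 = 34, and 0100010 = 32 + 2 = 34 ✓



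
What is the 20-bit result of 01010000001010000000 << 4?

Original: 01010000001010000000 (decimal 328320)
Shift left by 4 positions
Append 4 zeros on the right and drop the 4 high bits that overflow the 20-bit width
Result: 00000010100000000000 (decimal 10240)
Equivalent: 328320 << 4 = 328320 × 2^4 = 5253120, truncated to 20 bits = 10240



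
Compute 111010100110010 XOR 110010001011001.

XOR: 1 when bits differ
  111010100110010
^ 110010001011001
-----------------
  001000101101011
Decimal: 30002 ^ 25689 = 4459



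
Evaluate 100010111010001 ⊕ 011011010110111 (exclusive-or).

XOR: 1 when bits differ
  100010111010001
^ 011011010110111
-----------------
  111001101100110
Decimal: 17873 ^ 14007 = 29542



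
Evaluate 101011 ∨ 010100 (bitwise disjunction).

OR: 1 when either bit is 1
  101011
| 010100
--------
  111111
Decimal: 43 | 20 = 63



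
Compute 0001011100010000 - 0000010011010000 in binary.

Method 1 - Direct subtraction (column by column from the right: bit − bit − borrow-in; if negative, add 2 and borrow 1 from the next column):
borrow: 0000000110000000
        0001011100010000
-       0000010011010000
------------------------
        0001001001000000

Method 2 - Add two's complement:
Two's complement of 0000010011010000: invert → 1111101100101111, add 1 → 1111101100110000
  0001011100010000
+ 1111101100110000
------------------
 10001001001000000  (end carry out of the top bit = 1)
Discarding the end carry: 0001001001000000
Decimal check:
  0001011100010000 = 4096 + 1024 + 512 + 256 + 16 = 5904
  0000010011010000 = 1024 + 128 + 64 + 16 = 1232
  5904 - 1232 = 4672, and 0001001001000000 = 4096 + 512 + 64 = 4672 ✓



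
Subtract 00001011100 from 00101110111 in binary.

Method 1 - Direct subtraction (column by column from the right: bit − bit − borrow-in; if negative, add 2 and borrow 1 from the next column):
borrow: 00000110000
        00101110111
-       00001011100
-------------------
        00100011011

Method 2 - Add two's complement:
Two's complement of 00001011100: invert → 11110100011, add 1 → 11110100100
  00101110111
+ 11110100100
-------------
 100100011011  (end carry out of the top bit = 1)
Discarding the end carry: 00100011011
Decimal check:
  00101110111 = 256 + 64 + 32 + 16 + 4 + 2 + 1 = 375
  00001011100 = 64 + 16 + 8 + 4 = 92
  375 - 92 = 283, and 00100011011 = 256 + 16 + 8 + 2 + 1 = 283 ✓



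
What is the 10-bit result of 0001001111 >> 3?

Original: 0001001111 (decimal 79)
Shift right by 3 positions
Drop the 3 low bits; fill with zeros on the left
Result: 0000001001 (decimal 9)
Equivalent: 79 >> 3 = 79 ÷ 2^3 = 9



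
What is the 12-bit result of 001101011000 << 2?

Original: 001101011000 (decimal 856)
Shift left by 2 positions
Append 2 zeros on the right
Result: 110101100000 (decimal 3424)
Equivalent: 856 << 2 = 856 × 2^2 = 3424



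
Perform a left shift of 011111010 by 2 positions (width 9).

Original: 011111010 (decimal 250)
Shift left by 2 positions
Append 2 zeros on the right and drop the 2 high bits that overflow the 9-bit width
Result: 111101000 (decimal 488)
Equivalent: 250 << 2 = 250 × 2^2 = 1000, truncated to 9 bits = 488



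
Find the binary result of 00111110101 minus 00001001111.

Method 1 - Direct subtraction (column by column from the right: bit − bit − borrow-in; if negative, add 2 and borrow 1 from the next column):
borrow: 00000011100
        00111110101
-       00001001111
-------------------
        00110100110

Method 2 - Add two's complement:
Two's complement of 00001001111: invert → 11110110000, add 1 → 11110110001
  00111110101
+ 11110110001
-------------
 100110100110  (end carry out of the top bit = 1)
Discarding the end carry: 00110100110
Decimal check:
  00111110101 = 256 + 128 + 64 + 32 + 16 + 4 + 1 = 501
  00001001111 = 64 + 8 + 4 + 2 + 1 = 79
  501 - 79 = 422, and 00110100110 = 256 + 128 + 32 + 4 + 2 = 422 ✓



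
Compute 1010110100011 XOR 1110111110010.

XOR: 1 when bits differ
  1010110100011
^ 1110111110010
---------------
  0100001010001
Decimal: 5539 ^ 7666 = 2129



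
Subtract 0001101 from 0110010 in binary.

Method 1 - Direct subtraction (column by column from the right: bit − bit − borrow-in; if negative, add 2 and borrow 1 from the next column):
borrow: 0011010
        0110010
-       0001101
---------------
        0100101

Method 2 - Add two's complement:
Two's complement of 0001101: invert → 1110010, add 1 → 1110011
  0110010
+ 1110011
---------
 10100101  (end carry out of the top bit = 1)
Discarding the end carry: 0100101
Decimal check:
  0110010 = 32 + 16 + 2 = 50
  0001101 = 8 + 4 + 1 = 13
  50 - 13 = 37, and 0100101 = 32 + 4 + 1 = 37 ✓



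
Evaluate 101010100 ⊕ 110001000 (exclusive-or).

XOR: 1 when bits differ
  101010100
^ 110001000
-----------
  011011100
Decimal: 340 ^ 392 = 220



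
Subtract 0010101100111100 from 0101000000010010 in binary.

Method 1 - Direct subtraction (column by column from the right: bit − bit − borrow-in; if negative, add 2 and borrow 1 from the next column):
borrow: 0101111111111000
        0101000000010010
-       0010101100111100
------------------------
        0010010011010110

Method 2 - Add two's complement:
Two's complement of 0010101100111100: invert → 1101010011000011, add 1 → 1101010011000100
  0101000000010010
+ 1101010011000100
------------------
 10010010011010110  (end carry out of the top bit = 1)
Discarding the end carry: 0010010011010110
Decimal check:
  0101000000010010 = 16384 + 4096 + 16 + 2 = 20498
  0010101100111100 = 8192 + 2048 + 512 + 256 + 32 + 16 + 8 + 4 = 11068
  20498 - 11068 = 9430, and 0010010011010110 = 8192 + 1024 + 128 + 64 + 16 + 4 + 2 = 9430 ✓



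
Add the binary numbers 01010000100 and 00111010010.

Add column by column from the right: bit + bit + carry-in; write the sum mod 2, carry 1 when the sum is 2 or 3.
carry:  11100000000
        01010000100
+       00111010010
-------------------
       010001010110
(the carry out of the leftmost column, 0, becomes the leading bit)
Decimal check:
  01010000100 = 512 + 128 + 4 = 644
  00111010010 = 256 + 128 + 64 + 16 + 2 = 466
  644 + 466 = 1110, and 010001010110 = 1024 + 64 + 16 + 4 + 2 = 1110 ✓



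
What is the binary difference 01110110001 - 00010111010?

Method 1 - Direct subtraction (column by column from the right: bit − bit − borrow-in; if negative, add 2 and borrow 1 from the next column):
borrow: 00111111100
        01110110001
-       00010111010
-------------------
        01011110111

Method 2 - Add two's complement:
Two's complement of 00010111010: invert → 11101000101, add 1 → 11101000110
  01110110001
+ 11101000110
-------------
 101011110111  (end carry out of the top bit = 1)
Discarding the end carry: 01011110111
Decimal check:
  01110110001 = 512 + 256 + 128 + 32 + 16 + 1 = 945
  00010111010 = 128 + 32 + 16 + 8 + 2 = 186
  945 - 186 = 759, and 01011110111 = 512 + 128 + 64 + 32 + 16 + 4 + 2 + 1 = 759 ✓



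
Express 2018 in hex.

Using repeated division by 16 (digits 10–15 are A–F):
2018 ÷ 16 = 126 remainder 2
126 ÷ 16 = 7 remainder 14 (E)
7 ÷ 16 = 0 remainder 7
Reading remainders bottom to top: 7E2



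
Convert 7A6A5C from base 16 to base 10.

Expand by place value (powers of 16):
Digit values: A = 10, C = 12
7A6A5C = 7 × 16^5 + 10 × 16^4 + 6 × 16^3 + 10 × 16^2 + 5 × 16^1 + 12 × 16^0
= 7 × 1048576 + 10 × 65536 + 6 × 4096 + 10 × 256 + 5 × 16 + 12 × 1
= 7340032 + 655360 + 24576 + 2560 + 80 + 12
= 8022620



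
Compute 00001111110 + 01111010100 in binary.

Add column by column from the right: bit + bit + carry-in; write the sum mod 2, carry 1 when the sum is 2 or 3.
carry:  11111111000
        00001111110
+       01111010100
-------------------
       010001010010
(the carry out of the leftmost column, 0, becomes the leading bit)
Decimal check:
  00001111110 = 64 + 32 + 16 + 8 + 4 + 2 = 126
  01111010100 = 512 + 256 + 128 + 64 + 16 + 4 = 980
  126 + 980 = 1106, and 010001010010 = 1024 + 64 + 16 + 2 = 1106 ✓



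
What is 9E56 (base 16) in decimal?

Expand by place value (powers of 16):
Digit values: E = 14
9E56 = 9 × 16^3 + 14 × 16^2 + 5 × 16^1 + 6 × 16^0
= 9 × 4096 + 14 × 256 + 5 × 16 + 6 × 1
= 36864 + 3584 + 80 + 6
= 40534



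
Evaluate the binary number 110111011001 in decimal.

Sum of powers of 2 for each 1-bit:
2^0 + 2^3 + 2^4 + 2^6 + 2^7 + 2^8 + 2^10 + 2^11
= 1 + 8 + 16 + 64 + 128 + 256 + 1024 + 2048
= 3545



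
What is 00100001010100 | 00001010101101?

OR: 1 when either bit is 1
  00100001010100
| 00001010101101
----------------
  00101011111101
Decimal: 2132 | 685 = 2813



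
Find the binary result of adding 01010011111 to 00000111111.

Add column by column from the right: bit + bit + carry-in; write the sum mod 2, carry 1 when the sum is 2 or 3.
carry:  00001111110
        01010011111
+       00000111111
-------------------
       001011011110
(the carry out of the leftmost column, 0, becomes the leading bit)
Decimal check:
  01010011111 = 512 + 128 + 16 + 8 + 4 + 2 + 1 = 671
  00000111111 = 32 + 16 + 8 + 4 + 2 + 1 = 63
  671 + 63 = 734, and 001011011110 = 512 + 128 + 64 + 16 + 8 + 4 + 2 = 734 ✓



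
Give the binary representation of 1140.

Using repeated division by 2:
1140 ÷ 2 = 570 remainder 0
570 ÷ 2 = 285 remainder 0
285 ÷ 2 = 142 remainder 1
142 ÷ 2 = 71 remainder 0
71 ÷ 2 = 35 remainder 1
35 ÷ 2 = 17 remainder 1
17 ÷ 2 = 8 remainder 1
8 ÷ 2 = 4 remainder 0
4 ÷ 2 = 2 remainder 0
2 ÷ 2 = 1 remainder 0
1 ÷ 2 = 0 remainder 1
Reading remainders bottom to top: 10001110100



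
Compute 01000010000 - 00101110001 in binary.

Method 1 - Direct subtraction (column by column from the right: bit − bit − borrow-in; if negative, add 2 and borrow 1 from the next column):
borrow: 01111111110
        01000010000
-       00101110001
-------------------
        00010011111

Method 2 - Add two's complement:
Two's complement of 00101110001: invert → 11010001110, add 1 → 11010001111
  01000010000
+ 11010001111
-------------
 100010011111  (end carry out of the top bit = 1)
Discarding the end carry: 00010011111
Decimal check:
  01000010000 = 512 + 16 = 528
  00101110001 = 256 + 64 + 32 + 16 + 1 = 369
  528 - 369 = 159, and 00010011111 = 128 + 16 + 8 + 4 + 2 + 1 = 159 ✓



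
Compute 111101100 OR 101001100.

OR: 1 when either bit is 1
  111101100
| 101001100
-----------
  111101100
Decimal: 492 | 332 = 492



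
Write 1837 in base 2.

Using repeated division by 2:
1837 ÷ 2 = 918 remainder 1
918 ÷ 2 = 459 remainder 0
459 ÷ 2 = 229 remainder 1
229 ÷ 2 = 114 remainder 1
114 ÷ 2 = 57 remainder 0
57 ÷ 2 = 28 remainder 1
28 ÷ 2 = 14 remainder 0
14 ÷ 2 = 7 remainder 0
7 ÷ 2 = 3 remainder 1
3 ÷ 2 = 1 remainder 1
1 ÷ 2 = 0 remainder 1
Reading remainders bottom to top: 11100101101



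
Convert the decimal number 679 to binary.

Using repeated division by 2:
679 ÷ 2 = 339 remainder 1
339 ÷ 2 = 169 remainder 1
169 ÷ 2 = 84 remainder 1
84 ÷ 2 = 42 remainder 0
42 ÷ 2 = 21 remainder 0
21 ÷ 2 = 10 remainder 1
10 ÷ 2 = 5 remainder 0
5 ÷ 2 = 2 remainder 1
2 ÷ 2 = 1 remainder 0
1 ÷ 2 = 0 remainder 1
Reading remainders bottom to top: 1010100111



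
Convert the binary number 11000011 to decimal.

Sum of powers of 2 for each 1-bit:
2^0 + 2^1 + 2^6 + 2^7
= 1 + 2 + 64 + 128
= 195



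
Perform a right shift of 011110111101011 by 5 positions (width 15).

Original: 011110111101011 (decimal 15851)
Shift right by 5 positions
Drop the 5 low bits; fill with zeros on the left
Result: 000000111101111 (decimal 495)
Equivalent: 15851 >> 5 = 15851 ÷ 2^5 = 495



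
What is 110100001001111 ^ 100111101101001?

XOR: 1 when bits differ
  110100001001111
^ 100111101101001
-----------------
  010011100100110
Decimal: 26703 ^ 20329 = 10022



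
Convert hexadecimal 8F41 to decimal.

Expand by place value (powers of 16):
Digit values: F = 15
8F41 = 8 × 16^3 + 15 × 16^2 + 4 × 16^1 + 1 × 16^0
= 8 × 4096 + 15 × 256 + 4 × 16 + 1 × 1
= 32768 + 3840 + 64 + 1
= 36673



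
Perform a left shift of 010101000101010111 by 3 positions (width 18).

Original: 010101000101010111 (decimal 86359)
Shift left by 3 positions
Append 3 zeros on the right and drop the 3 high bits that overflow the 18-bit width
Result: 101000101010111000 (decimal 166584)
Equivalent: 86359 << 3 = 86359 × 2^3 = 690872, truncated to 18 bits = 166584



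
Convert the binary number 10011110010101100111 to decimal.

Sum of powers of 2 for each 1-bit:
2^0 + 2^1 + 2^2 + 2^5 + 2^6 + 2^8 + 2^10 + 2^13 + 2^14 + 2^15 + 2^16 + 2^19
= 1 + 2 + 4 + 32 + 64 + 256 + 1024 + 8192 + 16384 + 32768 + 65536 + 524288
= 648551



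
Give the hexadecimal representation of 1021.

Using repeated division by 16 (digits 10–15 are A–F):
1021 ÷ 16 = 63 remainder 13 (D)
63 ÷ 16 = 3 remainder 15 (F)
3 ÷ 16 = 0 remainder 3
Reading remainders bottom to top: 3FD



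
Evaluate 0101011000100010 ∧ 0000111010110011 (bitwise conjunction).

AND: 1 only when both bits are 1
  0101011000100010
& 0000111010110011
------------------
  0000011000100010
Decimal: 22050 & 3763 = 1570



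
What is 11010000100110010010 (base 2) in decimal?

Sum of powers of 2 for each 1-bit:
2^1 + 2^4 + 2^7 + 2^8 + 2^11 + 2^16 + 2^18 + 2^19
= 2 + 16 + 128 + 256 + 2048 + 65536 + 262144 + 524288
= 854418



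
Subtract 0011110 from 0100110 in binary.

Method 1 - Direct subtraction (column by column from the right: bit − bit − borrow-in; if negative, add 2 and borrow 1 from the next column):
borrow: 0110000
        0100110
-       0011110
---------------
        0001000

Method 2 - Add two's complement:
Two's complement of 0011110: invert → 1100001, add 1 → 1100010
  0100110
+ 1100010
---------
 10001000  (end carry out of the top bit = 1)
Discarding the end carry: 0001000
Decimal check:
  0100110 = 32 + 4 + 2 = 38
  0011110 = 16 + 8 + 4 + 2 = 30
  38 - 30 = 8, and 0001000 = 8 ✓



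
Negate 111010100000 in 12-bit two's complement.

Original (sign bit 1, negative): 111010100000
Step 1 - Invert all bits: 000101011111
Step 2 - Add 1: 000101100000
Verification: 111010100000 + 000101100000 = 1000000000000; discarding the end carry (carry out of the top bit) leaves the 12-bit value 000000000000, as required for x + (-x)



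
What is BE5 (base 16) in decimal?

Expand by place value (powers of 16):
Digit values: B = 11, E = 14
BE5 = 11 × 16^2 + 14 × 16^1 + 5 × 16^0
= 11 × 256 + 14 × 16 + 5 × 1
= 2816 + 224 + 5
= 3045



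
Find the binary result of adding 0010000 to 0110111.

Add column by column from the right: bit + bit + carry-in; write the sum mod 2, carry 1 when the sum is 2 or 3.
carry:  1100000
        0010000
+       0110111
---------------
       01000111
(the carry out of the leftmost column, 0, becomes the leading bit)
Decimal check:
  0010000 = 16
  0110111 = 32 + 16 + 4 + 2 + 1 = 55
  16 + 55 = 71, and 01000111 = 64 + 4 + 2 + 1 = 71 ✓



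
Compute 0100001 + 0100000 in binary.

Add column by column from the right: bit + bit + carry-in; write the sum mod 2, carry 1 when the sum is 2 or 3.
carry:  1000000
        0100001
+       0100000
---------------
       01000001
(the carry out of the leftmost column, 0, becomes the leading bit)
Decimal check:
  0100001 = 32 + 1 = 33
  0100000 = 32
  33 + 32 = 65, and 01000001 = 64 + 1 = 65 ✓



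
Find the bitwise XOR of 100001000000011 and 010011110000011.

XOR: 1 when bits differ
  100001000000011
^ 010011110000011
-----------------
  110010110000000
Decimal: 16899 ^ 10115 = 25984



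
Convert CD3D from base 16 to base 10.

Expand by place value (powers of 16):
Digit values: C = 12, D = 13
CD3D = 12 × 16^3 + 13 × 16^2 + 3 × 16^1 + 13 × 16^0
= 12 × 4096 + 13 × 256 + 3 × 16 + 13 × 1
= 49152 + 3328 + 48 + 13
= 52541



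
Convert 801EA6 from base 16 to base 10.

Expand by place value (powers of 16):
Digit values: E = 14, A = 10
801EA6 = 8 × 16^5 + 0 × 16^4 + 1 × 16^3 + 14 × 16^2 + 10 × 16^1 + 6 × 16^0
= 8 × 1048576 + 0 × 65536 + 1 × 4096 + 14 × 256 + 10 × 16 + 6 × 1
= 8388608 + 0 + 4096 + 3584 + 160 + 6
= 8396454



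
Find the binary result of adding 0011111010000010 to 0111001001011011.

Add column by column from the right: bit + bit + carry-in; write the sum mod 2, carry 1 when the sum is 2 or 3.
carry:  1111110000000100
        0011111010000010
+       0111001001011011
------------------------
       01011000011011101
(the carry out of the leftmost column, 0, becomes the leading bit)
Decimal check:
  0011111010000010 = 8192 + 4096 + 2048 + 1024 + 512 + 128 + 2 = 16002
  0111001001011011 = 16384 + 8192 + 4096 + 512 + 64 + 16 + 8 + 2 + 1 = 29275
  16002 + 29275 = 45277, and 01011000011011101 = 32768 + 8192 + 4096 + 128 + 64 + 16 + 8 + 4 + 1 = 45277 ✓



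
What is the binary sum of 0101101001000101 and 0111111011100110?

Add column by column from the right: bit + bit + carry-in; write the sum mod 2, carry 1 when the sum is 2 or 3.
carry:  1111110110001000
        0101101001000101
+       0111111011100110
------------------------
       01101100100101011
(the carry out of the leftmost column, 0, becomes the leading bit)
Decimal check:
  0101101001000101 = 16384 + 4096 + 2048 + 512 + 64 + 4 + 1 = 23109
  0111111011100110 = 16384 + 8192 + 4096 + 2048 + 1024 + 512 + 128 + 64 + 32 + 4 + 2 = 32486
  23109 + 32486 = 55595, and 01101100100101011 = 32768 + 16384 + 4096 + 2048 + 256 + 32 + 8 + 2 + 1 = 55595 ✓



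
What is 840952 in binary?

Using repeated division by 2:
840952 ÷ 2 = 420476 remainder 0
420476 ÷ 2 = 210238 remainder 0
210238 ÷ 2 = 105119 remainder 0
105119 ÷ 2 = 52559 remainder 1
52559 ÷ 2 = 26279 remainder 1
26279 ÷ 2 = 13139 remainder 1
13139 ÷ 2 = 6569 remainder 1
6569 ÷ 2 = 3284 remainder 1
3284 ÷ 2 = 1642 remainder 0
1642 ÷ 2 = 821 remainder 0
821 ÷ 2 = 410 remainder 1
410 ÷ 2 = 205 remainder 0
205 ÷ 2 = 102 remainder 1
102 ÷ 2 = 51 remainder 0
51 ÷ 2 = 25 remainder 1
25 ÷ 2 = 12 remainder 1
12 ÷ 2 = 6 remainder 0
6 ÷ 2 = 3 remainder 0
3 ÷ 2 = 1 remainder 1
1 ÷ 2 = 0 remainder 1
Reading remainders bottom to top: 11001101010011111000

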